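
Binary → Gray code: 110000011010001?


Binary: 110000011010001
Gray code: G = B XOR (B >> 1)
B >> 1 = 011000001101000
110000011010001 XOR 011000001101000:
  1 XOR 0 = 1
  1 XOR 1 = 0
  0 XOR 1 = 1
  0 XOR 0 = 0
  0 XOR 0 = 0
  0 XOR 0 = 0
  0 XOR 0 = 0
  1 XOR 0 = 1
  1 XOR 1 = 0
  0 XOR 1 = 1
  1 XOR 0 = 1
  0 XOR 1 = 1
  0 XOR 0 = 0
  0 XOR 0 = 0
  1 XOR 0 = 1
= 101000010111001


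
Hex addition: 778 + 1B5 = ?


Align and add column by column (LSB to MSB, each column mod 16 with carry):
  0778
+ 01B5
  ----
  col 0: 8(8) + 5(5) + 0 (carry in) = 13 → D(13), carry out 0
  col 1: 7(7) + B(11) + 0 (carry in) = 18 → 2(2), carry out 1
  col 2: 7(7) + 1(1) + 1 (carry in) = 9 → 9(9), carry out 0
  col 3: 0(0) + 0(0) + 0 (carry in) = 0 → 0(0), carry out 0
Reading digits MSB→LSB: 092D
Strip leading zeros: 92D
= 0x92D


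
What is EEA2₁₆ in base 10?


Positional values:
Position 0: 2 × 16^0 = 2 × 1 = 2
Position 1: A × 16^1 = 10 × 16 = 160
Position 2: E × 16^2 = 14 × 256 = 3584
Position 3: E × 16^3 = 14 × 4096 = 57344
Sum = 2 + 160 + 3584 + 57344
= 61090


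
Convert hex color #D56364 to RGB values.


Hex: #D56364
R = D5₁₆ = 213
G = 63₁₆ = 99
B = 64₁₆ = 100
= RGB(213, 99, 100)


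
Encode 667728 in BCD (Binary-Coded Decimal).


Each digit → 4-bit binary:
  6 → 0110
  6 → 0110
  7 → 0111
  7 → 0111
  2 → 0010
  8 → 1000
= 0110 0110 0111 0111 0010 1000


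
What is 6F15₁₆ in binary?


Each hex digit → 4 binary bits:
  6 = 0110
  F = 1111
  1 = 0001
  5 = 0101
Concatenate: 0110 1111 0001 0101
= 0110111100010101


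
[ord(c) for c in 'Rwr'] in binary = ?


String: 'Rwr'  (3 characters)
Per-character ASCII lookup:
  'R': uppercase starts at 65: 'R' = 65 + 17 = 82 → 1010010
  'w': lowercase starts at 97: 'w' = 97 + 22 = 119 → 1110111
  'r': lowercase starts at 97: 'r' = 97 + 17 = 114 → 1110010
= 1010010 1110111 1110010


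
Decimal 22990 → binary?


Divide by 2 repeatedly:
22990 ÷ 2 = 11495 remainder 0
11495 ÷ 2 = 5747 remainder 1
5747 ÷ 2 = 2873 remainder 1
2873 ÷ 2 = 1436 remainder 1
1436 ÷ 2 = 718 remainder 0
718 ÷ 2 = 359 remainder 0
359 ÷ 2 = 179 remainder 1
179 ÷ 2 = 89 remainder 1
89 ÷ 2 = 44 remainder 1
44 ÷ 2 = 22 remainder 0
22 ÷ 2 = 11 remainder 0
11 ÷ 2 = 5 remainder 1
5 ÷ 2 = 2 remainder 1
2 ÷ 2 = 1 remainder 0
1 ÷ 2 = 0 remainder 1
Reading remainders bottom-up:
= 101100111001110


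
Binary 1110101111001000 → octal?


Group into 3-bit groups: 001110101111001000
  001 = 1
  110 = 6
  101 = 5
  111 = 7
  001 = 1
  000 = 0
= 0o165710


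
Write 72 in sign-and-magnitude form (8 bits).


Sign bit: 0 (positive)
Magnitude: 72 = 1001000
= 01001000


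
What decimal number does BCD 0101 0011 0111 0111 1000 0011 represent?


Each 4-bit group → digit:
  0101 → 5
  0011 → 3
  0111 → 7
  0111 → 7
  1000 → 8
  0011 → 3
= 537783


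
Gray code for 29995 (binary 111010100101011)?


Binary: 111010100101011
Gray code: G = B XOR (B >> 1)
B >> 1 = 011101010010101
111010100101011 XOR 011101010010101:
  1 XOR 0 = 1
  1 XOR 1 = 0
  1 XOR 1 = 0
  0 XOR 1 = 1
  1 XOR 0 = 1
  0 XOR 1 = 1
  1 XOR 0 = 1
  0 XOR 1 = 1
  0 XOR 0 = 0
  1 XOR 0 = 1
  0 XOR 1 = 1
  1 XOR 0 = 1
  0 XOR 1 = 1
  1 XOR 0 = 1
  1 XOR 1 = 0
= 100111110111110


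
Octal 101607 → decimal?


Positional values:
Position 0: 7 × 8^0 = 7
Position 1: 0 × 8^1 = 0
Position 2: 6 × 8^2 = 384
Position 3: 1 × 8^3 = 512
Position 4: 0 × 8^4 = 0
Position 5: 1 × 8^5 = 32768
Sum = 7 + 0 + 384 + 512 + 0 + 32768
= 33671


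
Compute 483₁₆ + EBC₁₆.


Align and add column by column (LSB to MSB, each column mod 16 with carry):
  0483
+ 0EBC
  ----
  col 0: 3(3) + C(12) + 0 (carry in) = 15 → F(15), carry out 0
  col 1: 8(8) + B(11) + 0 (carry in) = 19 → 3(3), carry out 1
  col 2: 4(4) + E(14) + 1 (carry in) = 19 → 3(3), carry out 1
  col 3: 0(0) + 0(0) + 1 (carry in) = 1 → 1(1), carry out 0
Reading digits MSB→LSB: 133F
Strip leading zeros: 133F
= 0x133F


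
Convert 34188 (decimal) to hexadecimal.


Divide by 16 repeatedly:
34188 ÷ 16 = 2136 remainder 12 (C)
2136 ÷ 16 = 133 remainder 8 (8)
133 ÷ 16 = 8 remainder 5 (5)
8 ÷ 16 = 0 remainder 8 (8)
Reading remainders bottom-up:
= 0x858C


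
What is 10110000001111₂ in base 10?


Positional values:
Bit 0: 1 × 2^0 = 1
Bit 1: 1 × 2^1 = 2
Bit 2: 1 × 2^2 = 4
Bit 3: 1 × 2^3 = 8
Bit 10: 1 × 2^10 = 1024
Bit 11: 1 × 2^11 = 2048
Bit 13: 1 × 2^13 = 8192
Sum = 1 + 2 + 4 + 8 + 1024 + 2048 + 8192
= 11279


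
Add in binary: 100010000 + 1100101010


Align and add column by column (LSB to MSB, carry propagating):
  00100010000
+ 01100101010
  -----------
  col 0: 0 + 0 + 0 (carry in) = 0 → bit 0, carry out 0
  col 1: 0 + 1 + 0 (carry in) = 1 → bit 1, carry out 0
  col 2: 0 + 0 + 0 (carry in) = 0 → bit 0, carry out 0
  col 3: 0 + 1 + 0 (carry in) = 1 → bit 1, carry out 0
  col 4: 1 + 0 + 0 (carry in) = 1 → bit 1, carry out 0
  col 5: 0 + 1 + 0 (carry in) = 1 → bit 1, carry out 0
  col 6: 0 + 0 + 0 (carry in) = 0 → bit 0, carry out 0
  col 7: 0 + 0 + 0 (carry in) = 0 → bit 0, carry out 0
  col 8: 1 + 1 + 0 (carry in) = 2 → bit 0, carry out 1
  col 9: 0 + 1 + 1 (carry in) = 2 → bit 0, carry out 1
  col 10: 0 + 0 + 1 (carry in) = 1 → bit 1, carry out 0
Reading bits MSB→LSB: 10000111010
Strip leading zeros: 10000111010
= 10000111010


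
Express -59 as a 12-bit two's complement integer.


Original: 000000111011
Step 1 - Invert all bits: 111111000100
Step 2 - Add 1: 111111000100 + 1
= 111111000101 (represents -59)


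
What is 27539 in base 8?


Divide by 8 repeatedly:
27539 ÷ 8 = 3442 remainder 3
3442 ÷ 8 = 430 remainder 2
430 ÷ 8 = 53 remainder 6
53 ÷ 8 = 6 remainder 5
6 ÷ 8 = 0 remainder 6
Reading remainders bottom-up:
= 0o65623


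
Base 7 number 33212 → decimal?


Positional values (base 7):
  2 × 7^0 = 2 × 1 = 2
  1 × 7^1 = 1 × 7 = 7
  2 × 7^2 = 2 × 49 = 98
  3 × 7^3 = 3 × 343 = 1029
  3 × 7^4 = 3 × 2401 = 7203
Sum = 2 + 7 + 98 + 1029 + 7203
= 8339


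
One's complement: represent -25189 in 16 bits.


Original: 0110001001100101
Invert all bits:
  bit 0: 0 → 1
  bit 1: 1 → 0
  bit 2: 1 → 0
  bit 3: 0 → 1
  bit 4: 0 → 1
  bit 5: 0 → 1
  bit 6: 1 → 0
  bit 7: 0 → 1
  bit 8: 0 → 1
  bit 9: 1 → 0
  bit 10: 1 → 0
  bit 11: 0 → 1
  bit 12: 0 → 1
  bit 13: 1 → 0
  bit 14: 0 → 1
  bit 15: 1 → 0
= 1001110110011010


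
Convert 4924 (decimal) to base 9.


Divide by 9 repeatedly:
4924 ÷ 9 = 547 remainder 1
547 ÷ 9 = 60 remainder 7
60 ÷ 9 = 6 remainder 6
6 ÷ 9 = 0 remainder 6
Reading remainders bottom-up:
= 6671


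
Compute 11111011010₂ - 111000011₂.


Align and subtract column by column (LSB to MSB, borrowing when needed):
  11111011010
- 00111000011
  -----------
  col 0: (0 - 0 borrow-in) - 1 → borrow from next column: (0+2) - 1 = 1, borrow out 1
  col 1: (1 - 1 borrow-in) - 1 → borrow from next column: (0+2) - 1 = 1, borrow out 1
  col 2: (0 - 1 borrow-in) - 0 → borrow from next column: (-1+2) - 0 = 1, borrow out 1
  col 3: (1 - 1 borrow-in) - 0 → 0 - 0 = 0, borrow out 0
  col 4: (1 - 0 borrow-in) - 0 → 1 - 0 = 1, borrow out 0
  col 5: (0 - 0 borrow-in) - 0 → 0 - 0 = 0, borrow out 0
  col 6: (1 - 0 borrow-in) - 1 → 1 - 1 = 0, borrow out 0
  col 7: (1 - 0 borrow-in) - 1 → 1 - 1 = 0, borrow out 0
  col 8: (1 - 0 borrow-in) - 1 → 1 - 1 = 0, borrow out 0
  col 9: (1 - 0 borrow-in) - 0 → 1 - 0 = 1, borrow out 0
  col 10: (1 - 0 borrow-in) - 0 → 1 - 0 = 1, borrow out 0
Reading bits MSB→LSB: 11000010111
Strip leading zeros: 11000010111
= 11000010111


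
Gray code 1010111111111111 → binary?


Gray code: 1010111111111111
MSB stays the same: 1
Each subsequent bit = prev_binary XOR current_gray:
  B[1] = 1 XOR 0 = 1
  B[2] = 1 XOR 1 = 0
  B[3] = 0 XOR 0 = 0
  B[4] = 0 XOR 1 = 1
  B[5] = 1 XOR 1 = 0
  B[6] = 0 XOR 1 = 1
  B[7] = 1 XOR 1 = 0
  B[8] = 0 XOR 1 = 1
  B[9] = 1 XOR 1 = 0
  B[10] = 0 XOR 1 = 1
  B[11] = 1 XOR 1 = 0
  B[12] = 0 XOR 1 = 1
  B[13] = 1 XOR 1 = 0
  B[14] = 0 XOR 1 = 1
  B[15] = 1 XOR 1 = 0
= 1100101010101010 (51882 decimal)


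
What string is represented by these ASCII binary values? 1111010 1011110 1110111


Codes (binary): 1111010 1011110 1110111
Per-code ASCII lookup:
  1111010 = 122  (range 97-122: lowercase, 122 - 97 = 25) → 'z'
  1011110 = 94  (special character) → '^'
  1110111 = 119  (range 97-122: lowercase, 119 - 97 = 22) → 'w'
= 'z^w'


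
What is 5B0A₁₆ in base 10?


Positional values:
Position 0: A × 16^0 = 10 × 1 = 10
Position 1: 0 × 16^1 = 0 × 16 = 0
Position 2: B × 16^2 = 11 × 256 = 2816
Position 3: 5 × 16^3 = 5 × 4096 = 20480
Sum = 10 + 0 + 2816 + 20480
= 23306


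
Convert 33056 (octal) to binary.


Each octal digit → 3 binary bits:
  3 = 011
  3 = 011
  0 = 000
  5 = 101
  6 = 110
Concatenate: 011 011 000 101 110
= 011011000101110


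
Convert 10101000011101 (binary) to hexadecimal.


Group into 4-bit nibbles: 0010101000011101
  0010 = 2
  1010 = A
  0001 = 1
  1101 = D
= 0x2A1D


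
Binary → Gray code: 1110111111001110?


Binary: 1110111111001110
Gray code: G = B XOR (B >> 1)
B >> 1 = 0111011111100111
1110111111001110 XOR 0111011111100111:
  1 XOR 0 = 1
  1 XOR 1 = 0
  1 XOR 1 = 0
  0 XOR 1 = 1
  1 XOR 0 = 1
  1 XOR 1 = 0
  1 XOR 1 = 0
  1 XOR 1 = 0
  1 XOR 1 = 0
  1 XOR 1 = 0
  0 XOR 1 = 1
  0 XOR 0 = 0
  1 XOR 0 = 1
  1 XOR 1 = 0
  1 XOR 1 = 0
  0 XOR 1 = 1
= 1001100000101001


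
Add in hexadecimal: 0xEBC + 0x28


Align and add column by column (LSB to MSB, each column mod 16 with carry):
  0EBC
+ 0028
  ----
  col 0: C(12) + 8(8) + 0 (carry in) = 20 → 4(4), carry out 1
  col 1: B(11) + 2(2) + 1 (carry in) = 14 → E(14), carry out 0
  col 2: E(14) + 0(0) + 0 (carry in) = 14 → E(14), carry out 0
  col 3: 0(0) + 0(0) + 0 (carry in) = 0 → 0(0), carry out 0
Reading digits MSB→LSB: 0EE4
Strip leading zeros: EE4
= 0xEE4


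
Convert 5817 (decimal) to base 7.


Divide by 7 repeatedly:
5817 ÷ 7 = 831 remainder 0
831 ÷ 7 = 118 remainder 5
118 ÷ 7 = 16 remainder 6
16 ÷ 7 = 2 remainder 2
2 ÷ 7 = 0 remainder 2
Reading remainders bottom-up:
= 22650


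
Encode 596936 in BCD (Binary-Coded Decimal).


Each digit → 4-bit binary:
  5 → 0101
  9 → 1001
  6 → 0110
  9 → 1001
  3 → 0011
  6 → 0110
= 0101 1001 0110 1001 0011 0110


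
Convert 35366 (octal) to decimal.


Positional values:
Position 0: 6 × 8^0 = 6
Position 1: 6 × 8^1 = 48
Position 2: 3 × 8^2 = 192
Position 3: 5 × 8^3 = 2560
Position 4: 3 × 8^4 = 12288
Sum = 6 + 48 + 192 + 2560 + 12288
= 15094


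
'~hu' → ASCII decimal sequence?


String: '~hu'  (3 characters)
Per-character ASCII lookup:
  '~': special character: '~' = 126
  'h': lowercase starts at 97: 'h' = 97 + 7 = 104
  'u': lowercase starts at 97: 'u' = 97 + 20 = 117
= 126 104 117


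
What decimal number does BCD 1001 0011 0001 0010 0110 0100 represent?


Each 4-bit group → digit:
  1001 → 9
  0011 → 3
  0001 → 1
  0010 → 2
  0110 → 6
  0100 → 4
= 931264


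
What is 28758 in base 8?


Divide by 8 repeatedly:
28758 ÷ 8 = 3594 remainder 6
3594 ÷ 8 = 449 remainder 2
449 ÷ 8 = 56 remainder 1
56 ÷ 8 = 7 remainder 0
7 ÷ 8 = 0 remainder 7
Reading remainders bottom-up:
= 0o70126


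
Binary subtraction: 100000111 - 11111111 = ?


Align and subtract column by column (LSB to MSB, borrowing when needed):
  100000111
- 011111111
  ---------
  col 0: (1 - 0 borrow-in) - 1 → 1 - 1 = 0, borrow out 0
  col 1: (1 - 0 borrow-in) - 1 → 1 - 1 = 0, borrow out 0
  col 2: (1 - 0 borrow-in) - 1 → 1 - 1 = 0, borrow out 0
  col 3: (0 - 0 borrow-in) - 1 → borrow from next column: (0+2) - 1 = 1, borrow out 1
  col 4: (0 - 1 borrow-in) - 1 → borrow from next column: (-1+2) - 1 = 0, borrow out 1
  col 5: (0 - 1 borrow-in) - 1 → borrow from next column: (-1+2) - 1 = 0, borrow out 1
  col 6: (0 - 1 borrow-in) - 1 → borrow from next column: (-1+2) - 1 = 0, borrow out 1
  col 7: (0 - 1 borrow-in) - 1 → borrow from next column: (-1+2) - 1 = 0, borrow out 1
  col 8: (1 - 1 borrow-in) - 0 → 0 - 0 = 0, borrow out 0
Reading bits MSB→LSB: 000001000
Strip leading zeros: 1000
= 1000


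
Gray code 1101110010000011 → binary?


Gray code: 1101110010000011
MSB stays the same: 1
Each subsequent bit = prev_binary XOR current_gray:
  B[1] = 1 XOR 1 = 0
  B[2] = 0 XOR 0 = 0
  B[3] = 0 XOR 1 = 1
  B[4] = 1 XOR 1 = 0
  B[5] = 0 XOR 1 = 1
  B[6] = 1 XOR 0 = 1
  B[7] = 1 XOR 0 = 1
  B[8] = 1 XOR 1 = 0
  B[9] = 0 XOR 0 = 0
  B[10] = 0 XOR 0 = 0
  B[11] = 0 XOR 0 = 0
  B[12] = 0 XOR 0 = 0
  B[13] = 0 XOR 0 = 0
  B[14] = 0 XOR 1 = 1
  B[15] = 1 XOR 1 = 0
= 1001011100000010 (38658 decimal)


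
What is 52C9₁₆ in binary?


Each hex digit → 4 binary bits:
  5 = 0101
  2 = 0010
  C = 1100
  9 = 1001
Concatenate: 0101 0010 1100 1001
= 0101001011001001


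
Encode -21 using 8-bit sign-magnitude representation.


Sign bit: 1 (negative)
Magnitude: 21 = 0010101
= 10010101


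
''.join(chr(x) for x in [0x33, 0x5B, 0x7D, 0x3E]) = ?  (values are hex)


Codes (hex): 0x33 0x5B 0x7D 0x3E
Per-code ASCII lookup:
  0x33 = 51  (range 48-57: digits, 51 - 48 = 3) → '3'
  0x5B = 91  (special character) → '['
  0x7D = 125  (special character) → '}'
  0x3E = 62  (special character) → '>'
= '3[}>'


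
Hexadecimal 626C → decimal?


Positional values:
Position 0: C × 16^0 = 12 × 1 = 12
Position 1: 6 × 16^1 = 6 × 16 = 96
Position 2: 2 × 16^2 = 2 × 256 = 512
Position 3: 6 × 16^3 = 6 × 4096 = 24576
Sum = 12 + 96 + 512 + 24576
= 25196


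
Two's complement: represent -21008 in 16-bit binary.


Original: 0101001000010000
Step 1 - Invert all bits: 1010110111101111
Step 2 - Add 1: 1010110111101111 + 1
= 1010110111110000 (represents -21008)


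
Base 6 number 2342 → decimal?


Positional values (base 6):
  2 × 6^0 = 2 × 1 = 2
  4 × 6^1 = 4 × 6 = 24
  3 × 6^2 = 3 × 36 = 108
  2 × 6^3 = 2 × 216 = 432
Sum = 2 + 24 + 108 + 432
= 566


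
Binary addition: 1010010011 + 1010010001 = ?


Align and add column by column (LSB to MSB, carry propagating):
  01010010011
+ 01010010001
  -----------
  col 0: 1 + 1 + 0 (carry in) = 2 → bit 0, carry out 1
  col 1: 1 + 0 + 1 (carry in) = 2 → bit 0, carry out 1
  col 2: 0 + 0 + 1 (carry in) = 1 → bit 1, carry out 0
  col 3: 0 + 0 + 0 (carry in) = 0 → bit 0, carry out 0
  col 4: 1 + 1 + 0 (carry in) = 2 → bit 0, carry out 1
  col 5: 0 + 0 + 1 (carry in) = 1 → bit 1, carry out 0
  col 6: 0 + 0 + 0 (carry in) = 0 → bit 0, carry out 0
  col 7: 1 + 1 + 0 (carry in) = 2 → bit 0, carry out 1
  col 8: 0 + 0 + 1 (carry in) = 1 → bit 1, carry out 0
  col 9: 1 + 1 + 0 (carry in) = 2 → bit 0, carry out 1
  col 10: 0 + 0 + 1 (carry in) = 1 → bit 1, carry out 0
Reading bits MSB→LSB: 10100100100
Strip leading zeros: 10100100100
= 10100100100


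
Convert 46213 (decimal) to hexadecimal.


Divide by 16 repeatedly:
46213 ÷ 16 = 2888 remainder 5 (5)
2888 ÷ 16 = 180 remainder 8 (8)
180 ÷ 16 = 11 remainder 4 (4)
11 ÷ 16 = 0 remainder 11 (B)
Reading remainders bottom-up:
= 0xB485


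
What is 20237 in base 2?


Divide by 2 repeatedly:
20237 ÷ 2 = 10118 remainder 1
10118 ÷ 2 = 5059 remainder 0
5059 ÷ 2 = 2529 remainder 1
2529 ÷ 2 = 1264 remainder 1
1264 ÷ 2 = 632 remainder 0
632 ÷ 2 = 316 remainder 0
316 ÷ 2 = 158 remainder 0
158 ÷ 2 = 79 remainder 0
79 ÷ 2 = 39 remainder 1
39 ÷ 2 = 19 remainder 1
19 ÷ 2 = 9 remainder 1
9 ÷ 2 = 4 remainder 1
4 ÷ 2 = 2 remainder 0
2 ÷ 2 = 1 remainder 0
1 ÷ 2 = 0 remainder 1
Reading remainders bottom-up:
= 100111100001101


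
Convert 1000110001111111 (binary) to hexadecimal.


Group into 4-bit nibbles: 1000110001111111
  1000 = 8
  1100 = C
  0111 = 7
  1111 = F
= 0x8C7F


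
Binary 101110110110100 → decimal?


Positional values:
Bit 2: 1 × 2^2 = 4
Bit 4: 1 × 2^4 = 16
Bit 5: 1 × 2^5 = 32
Bit 7: 1 × 2^7 = 128
Bit 8: 1 × 2^8 = 256
Bit 10: 1 × 2^10 = 1024
Bit 11: 1 × 2^11 = 2048
Bit 12: 1 × 2^12 = 4096
Bit 14: 1 × 2^14 = 16384
Sum = 4 + 16 + 32 + 128 + 256 + 1024 + 2048 + 4096 + 16384
= 23988


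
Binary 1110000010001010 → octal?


Group into 3-bit groups: 001110000010001010
  001 = 1
  110 = 6
  000 = 0
  010 = 2
  001 = 1
  010 = 2
= 0o160212


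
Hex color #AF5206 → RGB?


Hex: #AF5206
R = AF₁₆ = 175
G = 52₁₆ = 82
B = 06₁₆ = 6
= RGB(175, 82, 6)


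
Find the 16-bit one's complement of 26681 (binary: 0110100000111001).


Original: 0110100000111001
Invert all bits:
  bit 0: 0 → 1
  bit 1: 1 → 0
  bit 2: 1 → 0
  bit 3: 0 → 1
  bit 4: 1 → 0
  bit 5: 0 → 1
  bit 6: 0 → 1
  bit 7: 0 → 1
  bit 8: 0 → 1
  bit 9: 0 → 1
  bit 10: 1 → 0
  bit 11: 1 → 0
  bit 12: 1 → 0
  bit 13: 0 → 1
  bit 14: 0 → 1
  bit 15: 1 → 0
= 1001011111000110


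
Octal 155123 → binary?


Each octal digit → 3 binary bits:
  1 = 001
  5 = 101
  5 = 101
  1 = 001
  2 = 010
  3 = 011
Concatenate: 001 101 101 001 010 011
= 001101101001010011


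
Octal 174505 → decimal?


Positional values:
Position 0: 5 × 8^0 = 5
Position 1: 0 × 8^1 = 0
Position 2: 5 × 8^2 = 320
Position 3: 4 × 8^3 = 2048
Position 4: 7 × 8^4 = 28672
Position 5: 1 × 8^5 = 32768
Sum = 5 + 0 + 320 + 2048 + 28672 + 32768
= 63813


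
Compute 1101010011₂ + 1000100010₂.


Align and add column by column (LSB to MSB, carry propagating):
  01101010011
+ 01000100010
  -----------
  col 0: 1 + 0 + 0 (carry in) = 1 → bit 1, carry out 0
  col 1: 1 + 1 + 0 (carry in) = 2 → bit 0, carry out 1
  col 2: 0 + 0 + 1 (carry in) = 1 → bit 1, carry out 0
  col 3: 0 + 0 + 0 (carry in) = 0 → bit 0, carry out 0
  col 4: 1 + 0 + 0 (carry in) = 1 → bit 1, carry out 0
  col 5: 0 + 1 + 0 (carry in) = 1 → bit 1, carry out 0
  col 6: 1 + 0 + 0 (carry in) = 1 → bit 1, carry out 0
  col 7: 0 + 0 + 0 (carry in) = 0 → bit 0, carry out 0
  col 8: 1 + 0 + 0 (carry in) = 1 → bit 1, carry out 0
  col 9: 1 + 1 + 0 (carry in) = 2 → bit 0, carry out 1
  col 10: 0 + 0 + 1 (carry in) = 1 → bit 1, carry out 0
Reading bits MSB→LSB: 10101110101
Strip leading zeros: 10101110101
= 10101110101


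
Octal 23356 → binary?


Each octal digit → 3 binary bits:
  2 = 010
  3 = 011
  3 = 011
  5 = 101
  6 = 110
Concatenate: 010 011 011 101 110
= 010011011101110


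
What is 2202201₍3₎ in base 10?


Positional values (base 3):
  1 × 3^0 = 1 × 1 = 1
  0 × 3^1 = 0 × 3 = 0
  2 × 3^2 = 2 × 9 = 18
  2 × 3^3 = 2 × 27 = 54
  0 × 3^4 = 0 × 81 = 0
  2 × 3^5 = 2 × 243 = 486
  2 × 3^6 = 2 × 729 = 1458
Sum = 1 + 0 + 18 + 54 + 0 + 486 + 1458
= 2017


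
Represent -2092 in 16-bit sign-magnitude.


Sign bit: 1 (negative)
Magnitude: 2092 = 000100000101100
= 1000100000101100


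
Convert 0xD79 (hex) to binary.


Each hex digit → 4 binary bits:
  D = 1101
  7 = 0111
  9 = 1001
Concatenate: 1101 0111 1001
= 110101111001


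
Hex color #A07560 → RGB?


Hex: #A07560
R = A0₁₆ = 160
G = 75₁₆ = 117
B = 60₁₆ = 96
= RGB(160, 117, 96)


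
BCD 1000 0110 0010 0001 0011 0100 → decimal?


Each 4-bit group → digit:
  1000 → 8
  0110 → 6
  0010 → 2
  0001 → 1
  0011 → 3
  0100 → 4
= 862134


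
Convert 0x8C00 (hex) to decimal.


Positional values:
Position 0: 0 × 16^0 = 0 × 1 = 0
Position 1: 0 × 16^1 = 0 × 16 = 0
Position 2: C × 16^2 = 12 × 256 = 3072
Position 3: 8 × 16^3 = 8 × 4096 = 32768
Sum = 0 + 0 + 3072 + 32768
= 35840


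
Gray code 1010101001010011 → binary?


Gray code: 1010101001010011
MSB stays the same: 1
Each subsequent bit = prev_binary XOR current_gray:
  B[1] = 1 XOR 0 = 1
  B[2] = 1 XOR 1 = 0
  B[3] = 0 XOR 0 = 0
  B[4] = 0 XOR 1 = 1
  B[5] = 1 XOR 0 = 1
  B[6] = 1 XOR 1 = 0
  B[7] = 0 XOR 0 = 0
  B[8] = 0 XOR 0 = 0
  B[9] = 0 XOR 1 = 1
  B[10] = 1 XOR 0 = 1
  B[11] = 1 XOR 1 = 0
  B[12] = 0 XOR 0 = 0
  B[13] = 0 XOR 0 = 0
  B[14] = 0 XOR 1 = 1
  B[15] = 1 XOR 1 = 0
= 1100110001100010 (52322 decimal)


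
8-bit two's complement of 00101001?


Original: 00101001
Step 1 - Invert all bits: 11010110
Step 2 - Add 1: 11010110 + 1
= 11010111 (represents -41)


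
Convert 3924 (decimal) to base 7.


Divide by 7 repeatedly:
3924 ÷ 7 = 560 remainder 4
560 ÷ 7 = 80 remainder 0
80 ÷ 7 = 11 remainder 3
11 ÷ 7 = 1 remainder 4
1 ÷ 7 = 0 remainder 1
Reading remainders bottom-up:
= 14304


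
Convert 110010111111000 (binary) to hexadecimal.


Group into 4-bit nibbles: 0110010111111000
  0110 = 6
  0101 = 5
  1111 = F
  1000 = 8
= 0x65F8


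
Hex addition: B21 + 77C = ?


Align and add column by column (LSB to MSB, each column mod 16 with carry):
  0B21
+ 077C
  ----
  col 0: 1(1) + C(12) + 0 (carry in) = 13 → D(13), carry out 0
  col 1: 2(2) + 7(7) + 0 (carry in) = 9 → 9(9), carry out 0
  col 2: B(11) + 7(7) + 0 (carry in) = 18 → 2(2), carry out 1
  col 3: 0(0) + 0(0) + 1 (carry in) = 1 → 1(1), carry out 0
Reading digits MSB→LSB: 129D
Strip leading zeros: 129D
= 0x129D


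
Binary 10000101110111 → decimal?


Positional values:
Bit 0: 1 × 2^0 = 1
Bit 1: 1 × 2^1 = 2
Bit 2: 1 × 2^2 = 4
Bit 4: 1 × 2^4 = 16
Bit 5: 1 × 2^5 = 32
Bit 6: 1 × 2^6 = 64
Bit 8: 1 × 2^8 = 256
Bit 13: 1 × 2^13 = 8192
Sum = 1 + 2 + 4 + 16 + 32 + 64 + 256 + 8192
= 8567


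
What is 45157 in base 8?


Divide by 8 repeatedly:
45157 ÷ 8 = 5644 remainder 5
5644 ÷ 8 = 705 remainder 4
705 ÷ 8 = 88 remainder 1
88 ÷ 8 = 11 remainder 0
11 ÷ 8 = 1 remainder 3
1 ÷ 8 = 0 remainder 1
Reading remainders bottom-up:
= 0o130145


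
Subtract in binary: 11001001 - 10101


Align and subtract column by column (LSB to MSB, borrowing when needed):
  11001001
- 00010101
  --------
  col 0: (1 - 0 borrow-in) - 1 → 1 - 1 = 0, borrow out 0
  col 1: (0 - 0 borrow-in) - 0 → 0 - 0 = 0, borrow out 0
  col 2: (0 - 0 borrow-in) - 1 → borrow from next column: (0+2) - 1 = 1, borrow out 1
  col 3: (1 - 1 borrow-in) - 0 → 0 - 0 = 0, borrow out 0
  col 4: (0 - 0 borrow-in) - 1 → borrow from next column: (0+2) - 1 = 1, borrow out 1
  col 5: (0 - 1 borrow-in) - 0 → borrow from next column: (-1+2) - 0 = 1, borrow out 1
  col 6: (1 - 1 borrow-in) - 0 → 0 - 0 = 0, borrow out 0
  col 7: (1 - 0 borrow-in) - 0 → 1 - 0 = 1, borrow out 0
Reading bits MSB→LSB: 10110100
Strip leading zeros: 10110100
= 10110100


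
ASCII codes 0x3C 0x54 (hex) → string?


Codes (hex): 0x3C 0x54
Per-code ASCII lookup:
  0x3C = 60  (special character) → '<'
  0x54 = 84  (range 65-90: uppercase, 84 - 65 = 19) → 'T'
= '<T'


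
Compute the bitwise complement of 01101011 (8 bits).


Original: 01101011
Invert all bits:
  bit 0: 0 → 1
  bit 1: 1 → 0
  bit 2: 1 → 0
  bit 3: 0 → 1
  bit 4: 1 → 0
  bit 5: 0 → 1
  bit 6: 1 → 0
  bit 7: 1 → 0
= 10010100


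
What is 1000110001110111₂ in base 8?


Group into 3-bit groups: 001000110001110111
  001 = 1
  000 = 0
  110 = 6
  001 = 1
  110 = 6
  111 = 7
= 0o106167


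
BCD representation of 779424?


Each digit → 4-bit binary:
  7 → 0111
  7 → 0111
  9 → 1001
  4 → 0100
  2 → 0010
  4 → 0100
= 0111 0111 1001 0100 0010 0100


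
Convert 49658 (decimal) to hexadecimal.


Divide by 16 repeatedly:
49658 ÷ 16 = 3103 remainder 10 (A)
3103 ÷ 16 = 193 remainder 15 (F)
193 ÷ 16 = 12 remainder 1 (1)
12 ÷ 16 = 0 remainder 12 (C)
Reading remainders bottom-up:
= 0xC1FA


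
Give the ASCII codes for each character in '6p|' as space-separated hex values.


String: '6p|'  (3 characters)
Per-character ASCII lookup:
  '6': digits start at 48: '6' = 48 + 6 = 54 → 0x36
  'p': lowercase starts at 97: 'p' = 97 + 15 = 112 → 0x70
  '|': special character: '|' = 124 → 0x7C
= 0x36 0x70 0x7C


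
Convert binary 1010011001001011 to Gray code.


Binary: 1010011001001011
Gray code: G = B XOR (B >> 1)
B >> 1 = 0101001100100101
1010011001001011 XOR 0101001100100101:
  1 XOR 0 = 1
  0 XOR 1 = 1
  1 XOR 0 = 1
  0 XOR 1 = 1
  0 XOR 0 = 0
  1 XOR 0 = 1
  1 XOR 1 = 0
  0 XOR 1 = 1
  0 XOR 0 = 0
  1 XOR 0 = 1
  0 XOR 1 = 1
  0 XOR 0 = 0
  1 XOR 0 = 1
  0 XOR 1 = 1
  1 XOR 0 = 1
  1 XOR 1 = 0
= 1111010101101110


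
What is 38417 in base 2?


Divide by 2 repeatedly:
38417 ÷ 2 = 19208 remainder 1
19208 ÷ 2 = 9604 remainder 0
9604 ÷ 2 = 4802 remainder 0
4802 ÷ 2 = 2401 remainder 0
2401 ÷ 2 = 1200 remainder 1
1200 ÷ 2 = 600 remainder 0
600 ÷ 2 = 300 remainder 0
300 ÷ 2 = 150 remainder 0
150 ÷ 2 = 75 remainder 0
75 ÷ 2 = 37 remainder 1
37 ÷ 2 = 18 remainder 1
18 ÷ 2 = 9 remainder 0
9 ÷ 2 = 4 remainder 1
4 ÷ 2 = 2 remainder 0
2 ÷ 2 = 1 remainder 0
1 ÷ 2 = 0 remainder 1
Reading remainders bottom-up:
= 1001011000010001


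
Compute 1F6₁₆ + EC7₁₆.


Align and add column by column (LSB to MSB, each column mod 16 with carry):
  01F6
+ 0EC7
  ----
  col 0: 6(6) + 7(7) + 0 (carry in) = 13 → D(13), carry out 0
  col 1: F(15) + C(12) + 0 (carry in) = 27 → B(11), carry out 1
  col 2: 1(1) + E(14) + 1 (carry in) = 16 → 0(0), carry out 1
  col 3: 0(0) + 0(0) + 1 (carry in) = 1 → 1(1), carry out 0
Reading digits MSB→LSB: 10BD
Strip leading zeros: 10BD
= 0x10BD


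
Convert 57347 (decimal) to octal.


Divide by 8 repeatedly:
57347 ÷ 8 = 7168 remainder 3
7168 ÷ 8 = 896 remainder 0
896 ÷ 8 = 112 remainder 0
112 ÷ 8 = 14 remainder 0
14 ÷ 8 = 1 remainder 6
1 ÷ 8 = 0 remainder 1
Reading remainders bottom-up:
= 0o160003


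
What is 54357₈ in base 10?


Positional values:
Position 0: 7 × 8^0 = 7
Position 1: 5 × 8^1 = 40
Position 2: 3 × 8^2 = 192
Position 3: 4 × 8^3 = 2048
Position 4: 5 × 8^4 = 20480
Sum = 7 + 40 + 192 + 2048 + 20480
= 22767


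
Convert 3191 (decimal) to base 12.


Divide by 12 repeatedly:
3191 ÷ 12 = 265 remainder 11
265 ÷ 12 = 22 remainder 1
22 ÷ 12 = 1 remainder 10
1 ÷ 12 = 0 remainder 1
Reading remainders bottom-up:
= 1A1B


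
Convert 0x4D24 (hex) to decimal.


Positional values:
Position 0: 4 × 16^0 = 4 × 1 = 4
Position 1: 2 × 16^1 = 2 × 16 = 32
Position 2: D × 16^2 = 13 × 256 = 3328
Position 3: 4 × 16^3 = 4 × 4096 = 16384
Sum = 4 + 32 + 3328 + 16384
= 19748


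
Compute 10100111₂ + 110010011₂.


Align and add column by column (LSB to MSB, carry propagating):
  0010100111
+ 0110010011
  ----------
  col 0: 1 + 1 + 0 (carry in) = 2 → bit 0, carry out 1
  col 1: 1 + 1 + 1 (carry in) = 3 → bit 1, carry out 1
  col 2: 1 + 0 + 1 (carry in) = 2 → bit 0, carry out 1
  col 3: 0 + 0 + 1 (carry in) = 1 → bit 1, carry out 0
  col 4: 0 + 1 + 0 (carry in) = 1 → bit 1, carry out 0
  col 5: 1 + 0 + 0 (carry in) = 1 → bit 1, carry out 0
  col 6: 0 + 0 + 0 (carry in) = 0 → bit 0, carry out 0
  col 7: 1 + 1 + 0 (carry in) = 2 → bit 0, carry out 1
  col 8: 0 + 1 + 1 (carry in) = 2 → bit 0, carry out 1
  col 9: 0 + 0 + 1 (carry in) = 1 → bit 1, carry out 0
Reading bits MSB→LSB: 1000111010
Strip leading zeros: 1000111010
= 1000111010


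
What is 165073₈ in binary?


Each octal digit → 3 binary bits:
  1 = 001
  6 = 110
  5 = 101
  0 = 000
  7 = 111
  3 = 011
Concatenate: 001 110 101 000 111 011
= 001110101000111011


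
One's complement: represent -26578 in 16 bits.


Original: 0110011111010010
Invert all bits:
  bit 0: 0 → 1
  bit 1: 1 → 0
  bit 2: 1 → 0
  bit 3: 0 → 1
  bit 4: 0 → 1
  bit 5: 1 → 0
  bit 6: 1 → 0
  bit 7: 1 → 0
  bit 8: 1 → 0
  bit 9: 1 → 0
  bit 10: 0 → 1
  bit 11: 1 → 0
  bit 12: 0 → 1
  bit 13: 0 → 1
  bit 14: 1 → 0
  bit 15: 0 → 1
= 1001100000101101


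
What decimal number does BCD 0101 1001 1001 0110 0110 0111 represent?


Each 4-bit group → digit:
  0101 → 5
  1001 → 9
  1001 → 9
  0110 → 6
  0110 → 6
  0111 → 7
= 599667


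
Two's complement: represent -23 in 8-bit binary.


Original: 00010111
Step 1 - Invert all bits: 11101000
Step 2 - Add 1: 11101000 + 1
= 11101001 (represents -23)


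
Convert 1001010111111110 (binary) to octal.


Group into 3-bit groups: 001001010111111110
  001 = 1
  001 = 1
  010 = 2
  111 = 7
  111 = 7
  110 = 6
= 0o112776


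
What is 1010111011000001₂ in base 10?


Positional values:
Bit 0: 1 × 2^0 = 1
Bit 6: 1 × 2^6 = 64
Bit 7: 1 × 2^7 = 128
Bit 9: 1 × 2^9 = 512
Bit 10: 1 × 2^10 = 1024
Bit 11: 1 × 2^11 = 2048
Bit 13: 1 × 2^13 = 8192
Bit 15: 1 × 2^15 = 32768
Sum = 1 + 64 + 128 + 512 + 1024 + 2048 + 8192 + 32768
= 44737


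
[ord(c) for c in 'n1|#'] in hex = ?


String: 'n1|#'  (4 characters)
Per-character ASCII lookup:
  'n': lowercase starts at 97: 'n' = 97 + 13 = 110 → 0x6E
  '1': digits start at 48: '1' = 48 + 1 = 49 → 0x31
  '|': special character: '|' = 124 → 0x7C
  '#': special character: '#' = 35 → 0x23
= 0x6E 0x31 0x7C 0x23


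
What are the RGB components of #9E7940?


Hex: #9E7940
R = 9E₁₆ = 158
G = 79₁₆ = 121
B = 40₁₆ = 64
= RGB(158, 121, 64)


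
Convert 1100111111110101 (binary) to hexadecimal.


Group into 4-bit nibbles: 1100111111110101
  1100 = C
  1111 = F
  1111 = F
  0101 = 5
= 0xCFF5


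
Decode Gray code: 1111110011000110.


Gray code: 1111110011000110
MSB stays the same: 1
Each subsequent bit = prev_binary XOR current_gray:
  B[1] = 1 XOR 1 = 0
  B[2] = 0 XOR 1 = 1
  B[3] = 1 XOR 1 = 0
  B[4] = 0 XOR 1 = 1
  B[5] = 1 XOR 1 = 0
  B[6] = 0 XOR 0 = 0
  B[7] = 0 XOR 0 = 0
  B[8] = 0 XOR 1 = 1
  B[9] = 1 XOR 1 = 0
  B[10] = 0 XOR 0 = 0
  B[11] = 0 XOR 0 = 0
  B[12] = 0 XOR 0 = 0
  B[13] = 0 XOR 1 = 1
  B[14] = 1 XOR 1 = 0
  B[15] = 0 XOR 0 = 0
= 1010100010000100 (43140 decimal)


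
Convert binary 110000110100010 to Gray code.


Binary: 110000110100010
Gray code: G = B XOR (B >> 1)
B >> 1 = 011000011010001
110000110100010 XOR 011000011010001:
  1 XOR 0 = 1
  1 XOR 1 = 0
  0 XOR 1 = 1
  0 XOR 0 = 0
  0 XOR 0 = 0
  0 XOR 0 = 0
  1 XOR 0 = 1
  1 XOR 1 = 0
  0 XOR 1 = 1
  1 XOR 0 = 1
  0 XOR 1 = 1
  0 XOR 0 = 0
  0 XOR 0 = 0
  1 XOR 0 = 1
  0 XOR 1 = 1
= 101000101110011


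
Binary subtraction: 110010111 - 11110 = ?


Align and subtract column by column (LSB to MSB, borrowing when needed):
  110010111
- 000011110
  ---------
  col 0: (1 - 0 borrow-in) - 0 → 1 - 0 = 1, borrow out 0
  col 1: (1 - 0 borrow-in) - 1 → 1 - 1 = 0, borrow out 0
  col 2: (1 - 0 borrow-in) - 1 → 1 - 1 = 0, borrow out 0
  col 3: (0 - 0 borrow-in) - 1 → borrow from next column: (0+2) - 1 = 1, borrow out 1
  col 4: (1 - 1 borrow-in) - 1 → borrow from next column: (0+2) - 1 = 1, borrow out 1
  col 5: (0 - 1 borrow-in) - 0 → borrow from next column: (-1+2) - 0 = 1, borrow out 1
  col 6: (0 - 1 borrow-in) - 0 → borrow from next column: (-1+2) - 0 = 1, borrow out 1
  col 7: (1 - 1 borrow-in) - 0 → 0 - 0 = 0, borrow out 0
  col 8: (1 - 0 borrow-in) - 0 → 1 - 0 = 1, borrow out 0
Reading bits MSB→LSB: 101111001
Strip leading zeros: 101111001
= 101111001


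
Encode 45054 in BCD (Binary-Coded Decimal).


Each digit → 4-bit binary:
  4 → 0100
  5 → 0101
  0 → 0000
  5 → 0101
  4 → 0100
= 0100 0101 0000 0101 0100


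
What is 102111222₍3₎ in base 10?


Positional values (base 3):
  2 × 3^0 = 2 × 1 = 2
  2 × 3^1 = 2 × 3 = 6
  2 × 3^2 = 2 × 9 = 18
  1 × 3^3 = 1 × 27 = 27
  1 × 3^4 = 1 × 81 = 81
  1 × 3^5 = 1 × 243 = 243
  2 × 3^6 = 2 × 729 = 1458
  0 × 3^7 = 0 × 2187 = 0
  1 × 3^8 = 1 × 6561 = 6561
Sum = 2 + 6 + 18 + 27 + 81 + 243 + 1458 + 0 + 6561
= 8396


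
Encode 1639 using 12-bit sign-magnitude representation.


Sign bit: 0 (positive)
Magnitude: 1639 = 11001100111
= 011001100111


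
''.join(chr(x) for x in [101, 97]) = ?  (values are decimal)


Codes (decimal): 101 97
Per-code ASCII lookup:
  101  (range 97-122: lowercase, 101 - 97 = 4) → 'e'
  97  (range 97-122: lowercase, 97 - 97 = 0) → 'a'
= 'ea'


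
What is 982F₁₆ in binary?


Each hex digit → 4 binary bits:
  9 = 1001
  8 = 1000
  2 = 0010
  F = 1111
Concatenate: 1001 1000 0010 1111
= 1001100000101111


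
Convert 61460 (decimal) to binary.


Divide by 2 repeatedly:
61460 ÷ 2 = 30730 remainder 0
30730 ÷ 2 = 15365 remainder 0
15365 ÷ 2 = 7682 remainder 1
7682 ÷ 2 = 3841 remainder 0
3841 ÷ 2 = 1920 remainder 1
1920 ÷ 2 = 960 remainder 0
960 ÷ 2 = 480 remainder 0
480 ÷ 2 = 240 remainder 0
240 ÷ 2 = 120 remainder 0
120 ÷ 2 = 60 remainder 0
60 ÷ 2 = 30 remainder 0
30 ÷ 2 = 15 remainder 0
15 ÷ 2 = 7 remainder 1
7 ÷ 2 = 3 remainder 1
3 ÷ 2 = 1 remainder 1
1 ÷ 2 = 0 remainder 1
Reading remainders bottom-up:
= 1111000000010100


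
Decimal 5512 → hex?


Divide by 16 repeatedly:
5512 ÷ 16 = 344 remainder 8 (8)
344 ÷ 16 = 21 remainder 8 (8)
21 ÷ 16 = 1 remainder 5 (5)
1 ÷ 16 = 0 remainder 1 (1)
Reading remainders bottom-up:
= 0x1588


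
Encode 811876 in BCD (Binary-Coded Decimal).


Each digit → 4-bit binary:
  8 → 1000
  1 → 0001
  1 → 0001
  8 → 1000
  7 → 0111
  6 → 0110
= 1000 0001 0001 1000 0111 0110


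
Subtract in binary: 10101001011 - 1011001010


Align and subtract column by column (LSB to MSB, borrowing when needed):
  10101001011
- 01011001010
  -----------
  col 0: (1 - 0 borrow-in) - 0 → 1 - 0 = 1, borrow out 0
  col 1: (1 - 0 borrow-in) - 1 → 1 - 1 = 0, borrow out 0
  col 2: (0 - 0 borrow-in) - 0 → 0 - 0 = 0, borrow out 0
  col 3: (1 - 0 borrow-in) - 1 → 1 - 1 = 0, borrow out 0
  col 4: (0 - 0 borrow-in) - 0 → 0 - 0 = 0, borrow out 0
  col 5: (0 - 0 borrow-in) - 0 → 0 - 0 = 0, borrow out 0
  col 6: (1 - 0 borrow-in) - 1 → 1 - 1 = 0, borrow out 0
  col 7: (0 - 0 borrow-in) - 1 → borrow from next column: (0+2) - 1 = 1, borrow out 1
  col 8: (1 - 1 borrow-in) - 0 → 0 - 0 = 0, borrow out 0
  col 9: (0 - 0 borrow-in) - 1 → borrow from next column: (0+2) - 1 = 1, borrow out 1
  col 10: (1 - 1 borrow-in) - 0 → 0 - 0 = 0, borrow out 0
Reading bits MSB→LSB: 01010000001
Strip leading zeros: 1010000001
= 1010000001


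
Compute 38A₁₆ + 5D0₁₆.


Align and add column by column (LSB to MSB, each column mod 16 with carry):
  038A
+ 05D0
  ----
  col 0: A(10) + 0(0) + 0 (carry in) = 10 → A(10), carry out 0
  col 1: 8(8) + D(13) + 0 (carry in) = 21 → 5(5), carry out 1
  col 2: 3(3) + 5(5) + 1 (carry in) = 9 → 9(9), carry out 0
  col 3: 0(0) + 0(0) + 0 (carry in) = 0 → 0(0), carry out 0
Reading digits MSB→LSB: 095A
Strip leading zeros: 95A
= 0x95A


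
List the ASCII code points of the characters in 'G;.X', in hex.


String: 'G;.X'  (4 characters)
Per-character ASCII lookup:
  'G': uppercase starts at 65: 'G' = 65 + 6 = 71 → 0x47
  ';': special character: ';' = 59 → 0x3B
  '.': special character: '.' = 46 → 0x2E
  'X': uppercase starts at 65: 'X' = 65 + 23 = 88 → 0x58
= 0x47 0x3B 0x2E 0x58


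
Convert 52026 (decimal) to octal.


Divide by 8 repeatedly:
52026 ÷ 8 = 6503 remainder 2
6503 ÷ 8 = 812 remainder 7
812 ÷ 8 = 101 remainder 4
101 ÷ 8 = 12 remainder 5
12 ÷ 8 = 1 remainder 4
1 ÷ 8 = 0 remainder 1
Reading remainders bottom-up:
= 0o145472


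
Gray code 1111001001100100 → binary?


Gray code: 1111001001100100
MSB stays the same: 1
Each subsequent bit = prev_binary XOR current_gray:
  B[1] = 1 XOR 1 = 0
  B[2] = 0 XOR 1 = 1
  B[3] = 1 XOR 1 = 0
  B[4] = 0 XOR 0 = 0
  B[5] = 0 XOR 0 = 0
  B[6] = 0 XOR 1 = 1
  B[7] = 1 XOR 0 = 1
  B[8] = 1 XOR 0 = 1
  B[9] = 1 XOR 1 = 0
  B[10] = 0 XOR 1 = 1
  B[11] = 1 XOR 0 = 1
  B[12] = 1 XOR 0 = 1
  B[13] = 1 XOR 1 = 0
  B[14] = 0 XOR 0 = 0
  B[15] = 0 XOR 0 = 0
= 1010001110111000 (41912 decimal)


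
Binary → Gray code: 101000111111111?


Binary: 101000111111111
Gray code: G = B XOR (B >> 1)
B >> 1 = 010100011111111
101000111111111 XOR 010100011111111:
  1 XOR 0 = 1
  0 XOR 1 = 1
  1 XOR 0 = 1
  0 XOR 1 = 1
  0 XOR 0 = 0
  0 XOR 0 = 0
  1 XOR 0 = 1
  1 XOR 1 = 0
  1 XOR 1 = 0
  1 XOR 1 = 0
  1 XOR 1 = 0
  1 XOR 1 = 0
  1 XOR 1 = 0
  1 XOR 1 = 0
  1 XOR 1 = 0
= 111100100000000


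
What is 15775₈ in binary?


Each octal digit → 3 binary bits:
  1 = 001
  5 = 101
  7 = 111
  7 = 111
  5 = 101
Concatenate: 001 101 111 111 101
= 001101111111101


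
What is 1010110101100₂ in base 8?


Group into 3-bit groups: 001010110101100
  001 = 1
  010 = 2
  110 = 6
  101 = 5
  100 = 4
= 0o12654


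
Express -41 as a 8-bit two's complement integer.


Original: 00101001
Step 1 - Invert all bits: 11010110
Step 2 - Add 1: 11010110 + 1
= 11010111 (represents -41)


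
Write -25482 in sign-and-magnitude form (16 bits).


Sign bit: 1 (negative)
Magnitude: 25482 = 110001110001010
= 1110001110001010


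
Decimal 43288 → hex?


Divide by 16 repeatedly:
43288 ÷ 16 = 2705 remainder 8 (8)
2705 ÷ 16 = 169 remainder 1 (1)
169 ÷ 16 = 10 remainder 9 (9)
10 ÷ 16 = 0 remainder 10 (A)
Reading remainders bottom-up:
= 0xA918


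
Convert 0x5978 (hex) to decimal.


Positional values:
Position 0: 8 × 16^0 = 8 × 1 = 8
Position 1: 7 × 16^1 = 7 × 16 = 112
Position 2: 9 × 16^2 = 9 × 256 = 2304
Position 3: 5 × 16^3 = 5 × 4096 = 20480
Sum = 8 + 112 + 2304 + 20480
= 22904


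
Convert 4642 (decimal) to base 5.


Divide by 5 repeatedly:
4642 ÷ 5 = 928 remainder 2
928 ÷ 5 = 185 remainder 3
185 ÷ 5 = 37 remainder 0
37 ÷ 5 = 7 remainder 2
7 ÷ 5 = 1 remainder 2
1 ÷ 5 = 0 remainder 1
Reading remainders bottom-up:
= 122032


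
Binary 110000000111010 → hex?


Group into 4-bit nibbles: 0110000000111010
  0110 = 6
  0000 = 0
  0011 = 3
  1010 = A
= 0x603A


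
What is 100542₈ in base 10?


Positional values:
Position 0: 2 × 8^0 = 2
Position 1: 4 × 8^1 = 32
Position 2: 5 × 8^2 = 320
Position 3: 0 × 8^3 = 0
Position 4: 0 × 8^4 = 0
Position 5: 1 × 8^5 = 32768
Sum = 2 + 32 + 320 + 0 + 0 + 32768
= 33122


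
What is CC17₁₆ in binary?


Each hex digit → 4 binary bits:
  C = 1100
  C = 1100
  1 = 0001
  7 = 0111
Concatenate: 1100 1100 0001 0111
= 1100110000010111


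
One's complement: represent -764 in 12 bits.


Original: 001011111100
Invert all bits:
  bit 0: 0 → 1
  bit 1: 0 → 1
  bit 2: 1 → 0
  bit 3: 0 → 1
  bit 4: 1 → 0
  bit 5: 1 → 0
  bit 6: 1 → 0
  bit 7: 1 → 0
  bit 8: 1 → 0
  bit 9: 1 → 0
  bit 10: 0 → 1
  bit 11: 0 → 1
= 110100000011


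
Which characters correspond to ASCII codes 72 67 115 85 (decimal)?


Codes (decimal): 72 67 115 85
Per-code ASCII lookup:
  72  (range 65-90: uppercase, 72 - 65 = 7) → 'H'
  67  (range 65-90: uppercase, 67 - 65 = 2) → 'C'
  115  (range 97-122: lowercase, 115 - 97 = 18) → 's'
  85  (range 65-90: uppercase, 85 - 65 = 20) → 'U'
= 'HCsU'


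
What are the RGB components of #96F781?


Hex: #96F781
R = 96₁₆ = 150
G = F7₁₆ = 247
B = 81₁₆ = 129
= RGB(150, 247, 129)


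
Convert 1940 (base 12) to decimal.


Positional values (base 12):
  0 × 12^0 = 0 × 1 = 0
  4 × 12^1 = 4 × 12 = 48
  9 × 12^2 = 9 × 144 = 1296
  1 × 12^3 = 1 × 1728 = 1728
Sum = 0 + 48 + 1296 + 1728
= 3072


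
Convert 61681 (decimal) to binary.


Divide by 2 repeatedly:
61681 ÷ 2 = 30840 remainder 1
30840 ÷ 2 = 15420 remainder 0
15420 ÷ 2 = 7710 remainder 0
7710 ÷ 2 = 3855 remainder 0
3855 ÷ 2 = 1927 remainder 1
1927 ÷ 2 = 963 remainder 1
963 ÷ 2 = 481 remainder 1
481 ÷ 2 = 240 remainder 1
240 ÷ 2 = 120 remainder 0
120 ÷ 2 = 60 remainder 0
60 ÷ 2 = 30 remainder 0
30 ÷ 2 = 15 remainder 0
15 ÷ 2 = 7 remainder 1
7 ÷ 2 = 3 remainder 1
3 ÷ 2 = 1 remainder 1
1 ÷ 2 = 0 remainder 1
Reading remainders bottom-up:
= 1111000011110001


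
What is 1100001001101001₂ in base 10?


Positional values:
Bit 0: 1 × 2^0 = 1
Bit 3: 1 × 2^3 = 8
Bit 5: 1 × 2^5 = 32
Bit 6: 1 × 2^6 = 64
Bit 9: 1 × 2^9 = 512
Bit 14: 1 × 2^14 = 16384
Bit 15: 1 × 2^15 = 32768
Sum = 1 + 8 + 32 + 64 + 512 + 16384 + 32768
= 49769


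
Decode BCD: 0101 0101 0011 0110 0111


Each 4-bit group → digit:
  0101 → 5
  0101 → 5
  0011 → 3
  0110 → 6
  0111 → 7
= 55367


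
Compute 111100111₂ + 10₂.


Align and add column by column (LSB to MSB, carry propagating):
  0111100111
+ 0000000010
  ----------
  col 0: 1 + 0 + 0 (carry in) = 1 → bit 1, carry out 0
  col 1: 1 + 1 + 0 (carry in) = 2 → bit 0, carry out 1
  col 2: 1 + 0 + 1 (carry in) = 2 → bit 0, carry out 1
  col 3: 0 + 0 + 1 (carry in) = 1 → bit 1, carry out 0
  col 4: 0 + 0 + 0 (carry in) = 0 → bit 0, carry out 0
  col 5: 1 + 0 + 0 (carry in) = 1 → bit 1, carry out 0
  col 6: 1 + 0 + 0 (carry in) = 1 → bit 1, carry out 0
  col 7: 1 + 0 + 0 (carry in) = 1 → bit 1, carry out 0
  col 8: 1 + 0 + 0 (carry in) = 1 → bit 1, carry out 0
  col 9: 0 + 0 + 0 (carry in) = 0 → bit 0, carry out 0
Reading bits MSB→LSB: 0111101001
Strip leading zeros: 111101001
= 111101001
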